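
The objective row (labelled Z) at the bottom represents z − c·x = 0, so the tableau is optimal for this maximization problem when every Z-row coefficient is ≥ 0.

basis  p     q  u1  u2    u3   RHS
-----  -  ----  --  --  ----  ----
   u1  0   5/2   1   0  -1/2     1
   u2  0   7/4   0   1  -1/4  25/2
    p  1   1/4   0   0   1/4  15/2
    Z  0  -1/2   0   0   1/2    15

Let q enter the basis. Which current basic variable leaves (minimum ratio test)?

u1

Column q entries and ratios — u1: 1/(5/2) = 2/5; u2: (25/2)/(7/4) = 50/7; p: (15/2)/(1/4) = 30.
Smallest ratio is 2/5 in the row of u1, so u1 leaves.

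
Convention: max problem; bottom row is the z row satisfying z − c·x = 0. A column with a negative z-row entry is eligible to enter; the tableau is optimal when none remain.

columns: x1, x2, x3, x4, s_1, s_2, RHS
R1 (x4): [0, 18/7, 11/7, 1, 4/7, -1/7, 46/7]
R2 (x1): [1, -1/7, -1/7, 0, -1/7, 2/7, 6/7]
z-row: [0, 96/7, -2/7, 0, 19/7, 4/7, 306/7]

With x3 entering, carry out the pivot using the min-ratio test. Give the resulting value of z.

Ratio test on column x3 — row 1: (46/7)/(11/7) = 46/11; row 2: entry -1/7 ≤ 0. Minimum is 46/11 at row 1 (x4 leaves); pivot element 11/7.
Pivot on row 1; the z-row RHS becomes 306/7 − (-2/7)·(46/11) = 494/11.

494/11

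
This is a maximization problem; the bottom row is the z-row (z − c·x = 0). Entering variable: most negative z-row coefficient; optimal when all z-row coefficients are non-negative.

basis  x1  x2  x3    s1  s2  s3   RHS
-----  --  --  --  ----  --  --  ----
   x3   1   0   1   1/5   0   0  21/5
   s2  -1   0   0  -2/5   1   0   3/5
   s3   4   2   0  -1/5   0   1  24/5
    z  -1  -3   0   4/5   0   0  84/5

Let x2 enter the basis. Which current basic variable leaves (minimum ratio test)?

Column x2 entries and ratios — x3: 0 ≤ 0, skip; s2: 0 ≤ 0, skip; s3: (24/5)/2 = 12/5.
Smallest ratio is 12/5 in the row of s3, so s3 leaves.

s3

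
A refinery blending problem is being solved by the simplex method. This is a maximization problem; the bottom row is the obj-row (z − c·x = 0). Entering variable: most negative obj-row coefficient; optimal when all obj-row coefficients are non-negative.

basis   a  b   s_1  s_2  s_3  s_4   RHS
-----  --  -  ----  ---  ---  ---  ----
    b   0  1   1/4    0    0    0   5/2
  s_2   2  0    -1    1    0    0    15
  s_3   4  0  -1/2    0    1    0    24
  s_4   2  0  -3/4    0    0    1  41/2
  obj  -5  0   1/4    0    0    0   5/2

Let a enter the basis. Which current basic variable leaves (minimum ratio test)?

Column a entries and ratios — b: 0 ≤ 0, skip; s_2: 15/2 = 15/2; s_3: 24/4 = 6; s_4: (41/2)/2 = 41/4.
Smallest ratio is 6 in the row of s_3, so s_3 leaves.

s_3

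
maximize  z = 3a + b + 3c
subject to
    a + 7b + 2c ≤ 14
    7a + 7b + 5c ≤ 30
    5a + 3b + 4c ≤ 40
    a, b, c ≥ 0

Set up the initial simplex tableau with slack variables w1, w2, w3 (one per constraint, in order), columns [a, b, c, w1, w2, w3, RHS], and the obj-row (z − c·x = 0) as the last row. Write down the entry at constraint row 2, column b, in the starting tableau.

7

Constraint 2 has coefficient 7 on b.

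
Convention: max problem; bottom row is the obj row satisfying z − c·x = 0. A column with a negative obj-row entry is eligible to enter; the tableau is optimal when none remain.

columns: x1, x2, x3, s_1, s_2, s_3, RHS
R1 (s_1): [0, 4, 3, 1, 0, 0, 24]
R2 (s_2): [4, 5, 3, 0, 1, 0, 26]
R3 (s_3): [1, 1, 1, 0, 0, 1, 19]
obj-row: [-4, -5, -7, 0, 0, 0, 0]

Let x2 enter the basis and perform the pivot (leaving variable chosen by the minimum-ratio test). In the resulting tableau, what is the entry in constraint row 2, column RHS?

Ratio test on column x2 — row 1: 24/4 = 6; row 2: 26/5 = 26/5; row 3: 19/1 = 19. Minimum is 26/5 at row 2 (s_2 leaves); pivot element 5.
Divide row 2 by 5; eliminate column x2 from the other rows.
In the new row 2, the RHS entry is the old entry divided by the pivot: 26/5 = 26/5.

26/5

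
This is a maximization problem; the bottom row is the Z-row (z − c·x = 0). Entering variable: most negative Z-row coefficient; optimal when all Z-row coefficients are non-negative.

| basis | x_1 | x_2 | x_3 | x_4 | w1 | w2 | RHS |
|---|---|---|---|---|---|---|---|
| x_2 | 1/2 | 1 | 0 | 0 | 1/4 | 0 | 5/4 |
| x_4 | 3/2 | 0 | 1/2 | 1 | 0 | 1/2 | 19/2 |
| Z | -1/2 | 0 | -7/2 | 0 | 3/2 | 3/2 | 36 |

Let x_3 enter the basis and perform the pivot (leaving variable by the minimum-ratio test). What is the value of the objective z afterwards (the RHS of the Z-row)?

Ratio test on column x_3 — row 1: entry 0 ≤ 0; row 2: (19/2)/(1/2) = 19. Minimum is 19 at row 2 (x_4 leaves); pivot element 1/2.
Pivot on row 2; the Z-row RHS becomes 36 − (-7/2)·19 = 205/2.

205/2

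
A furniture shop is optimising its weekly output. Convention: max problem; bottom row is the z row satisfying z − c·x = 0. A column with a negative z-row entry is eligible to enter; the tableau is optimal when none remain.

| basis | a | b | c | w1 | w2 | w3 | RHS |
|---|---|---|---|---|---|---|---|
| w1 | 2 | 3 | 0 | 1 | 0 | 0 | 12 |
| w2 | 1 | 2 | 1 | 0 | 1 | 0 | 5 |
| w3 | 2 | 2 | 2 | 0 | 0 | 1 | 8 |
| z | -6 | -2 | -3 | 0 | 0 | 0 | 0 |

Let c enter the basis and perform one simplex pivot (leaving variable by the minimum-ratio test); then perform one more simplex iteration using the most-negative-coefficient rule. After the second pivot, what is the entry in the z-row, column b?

4

Ratio test on column c — row 1: entry 0 ≤ 0; row 2: 5/1 = 5; row 3: 8/2 = 4. Minimum is 4 at row 3 (w3 leaves); pivot element 2.
Divide row 3 by 2; eliminate column c from the other rows.
Second iteration: most negative z-row entry is -3 in column a, so a enters.
Ratio test on column a — row 1: 12/2 = 6; row 2: entry 0 ≤ 0; row 3: 4/1 = 4. Minimum is 4 at row 3 (c leaves); pivot element 1.
Divide row 3 by 1; eliminate column a from the other rows.
After both pivots, the entry at the z-row, column b is 4.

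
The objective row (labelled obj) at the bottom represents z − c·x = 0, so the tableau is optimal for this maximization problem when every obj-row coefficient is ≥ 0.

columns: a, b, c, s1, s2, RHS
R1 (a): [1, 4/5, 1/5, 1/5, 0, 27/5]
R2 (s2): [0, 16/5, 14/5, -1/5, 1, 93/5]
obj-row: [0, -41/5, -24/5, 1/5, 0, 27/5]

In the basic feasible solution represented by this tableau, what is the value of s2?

s2 is basic (row 2); its value is the RHS of that row, 93/5.

93/5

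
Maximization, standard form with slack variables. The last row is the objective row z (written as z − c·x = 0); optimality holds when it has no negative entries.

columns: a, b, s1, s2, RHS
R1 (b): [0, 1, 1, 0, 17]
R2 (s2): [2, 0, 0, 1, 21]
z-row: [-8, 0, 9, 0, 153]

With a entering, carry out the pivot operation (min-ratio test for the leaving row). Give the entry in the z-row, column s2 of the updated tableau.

4

Ratio test on column a — row 1: entry 0 ≤ 0; row 2: 21/2 = 21/2. Minimum is 21/2 at row 2 (s2 leaves); pivot element 2.
Divide row 2 by 2; eliminate column a from the other rows.
z-row update in column s2: 0 − (-8)·(1/2) = 4.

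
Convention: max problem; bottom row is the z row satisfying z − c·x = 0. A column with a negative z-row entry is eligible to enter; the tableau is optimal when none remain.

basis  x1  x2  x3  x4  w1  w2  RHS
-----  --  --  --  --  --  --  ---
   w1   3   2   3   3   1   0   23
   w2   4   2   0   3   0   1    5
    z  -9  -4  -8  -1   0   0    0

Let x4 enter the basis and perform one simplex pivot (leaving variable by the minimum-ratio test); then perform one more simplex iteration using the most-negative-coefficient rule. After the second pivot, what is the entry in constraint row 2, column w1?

Ratio test on column x4 — row 1: 23/3 = 23/3; row 2: 5/3 = 5/3. Minimum is 5/3 at row 2 (w2 leaves); pivot element 3.
Divide row 2 by 3; eliminate column x4 from the other rows.
Second iteration: most negative z-row entry is -8 in column x3, so x3 enters.
Ratio test on column x3 — row 1: 18/3 = 6; row 2: entry 0 ≤ 0. Minimum is 6 at row 1 (w1 leaves); pivot element 3.
Divide row 1 by 3; eliminate column x3 from the other rows.
After both pivots, the entry at constraint row 2, column w1 is 0.

0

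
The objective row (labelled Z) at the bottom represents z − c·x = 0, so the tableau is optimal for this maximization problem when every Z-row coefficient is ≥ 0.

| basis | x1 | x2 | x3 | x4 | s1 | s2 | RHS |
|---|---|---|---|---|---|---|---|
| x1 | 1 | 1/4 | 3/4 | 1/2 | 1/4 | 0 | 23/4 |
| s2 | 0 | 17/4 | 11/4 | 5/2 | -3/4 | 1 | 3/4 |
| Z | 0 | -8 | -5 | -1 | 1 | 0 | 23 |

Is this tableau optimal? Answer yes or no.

no

The Z-row has a negative entry -8 in column x2, so it is not optimal.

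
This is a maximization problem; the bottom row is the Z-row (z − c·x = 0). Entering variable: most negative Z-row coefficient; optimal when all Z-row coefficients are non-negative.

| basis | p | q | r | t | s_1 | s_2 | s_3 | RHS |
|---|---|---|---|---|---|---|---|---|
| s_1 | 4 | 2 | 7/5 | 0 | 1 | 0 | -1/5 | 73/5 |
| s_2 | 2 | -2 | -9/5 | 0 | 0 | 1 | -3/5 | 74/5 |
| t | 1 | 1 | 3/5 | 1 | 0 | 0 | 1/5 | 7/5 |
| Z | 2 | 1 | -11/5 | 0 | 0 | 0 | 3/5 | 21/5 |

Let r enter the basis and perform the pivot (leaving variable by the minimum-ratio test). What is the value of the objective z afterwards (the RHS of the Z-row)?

Ratio test on column r — row 1: (73/5)/(7/5) = 73/7; row 2: entry -9/5 ≤ 0; row 3: (7/5)/(3/5) = 7/3. Minimum is 7/3 at row 3 (t leaves); pivot element 3/5.
Pivot on row 3; the Z-row RHS becomes 21/5 − (-11/5)·(7/3) = 28/3.

28/3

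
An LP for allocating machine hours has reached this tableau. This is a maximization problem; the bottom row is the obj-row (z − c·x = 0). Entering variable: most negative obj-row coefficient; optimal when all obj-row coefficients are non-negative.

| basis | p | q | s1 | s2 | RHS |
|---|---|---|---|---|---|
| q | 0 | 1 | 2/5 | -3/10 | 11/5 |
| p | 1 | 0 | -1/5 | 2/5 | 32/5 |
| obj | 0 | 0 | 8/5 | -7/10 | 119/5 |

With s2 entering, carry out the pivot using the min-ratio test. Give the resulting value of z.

Ratio test on column s2 — row 1: entry -3/10 ≤ 0; row 2: (32/5)/(2/5) = 16. Minimum is 16 at row 2 (p leaves); pivot element 2/5.
Pivot on row 2; the obj-row RHS becomes 119/5 − (-7/10)·16 = 35.

35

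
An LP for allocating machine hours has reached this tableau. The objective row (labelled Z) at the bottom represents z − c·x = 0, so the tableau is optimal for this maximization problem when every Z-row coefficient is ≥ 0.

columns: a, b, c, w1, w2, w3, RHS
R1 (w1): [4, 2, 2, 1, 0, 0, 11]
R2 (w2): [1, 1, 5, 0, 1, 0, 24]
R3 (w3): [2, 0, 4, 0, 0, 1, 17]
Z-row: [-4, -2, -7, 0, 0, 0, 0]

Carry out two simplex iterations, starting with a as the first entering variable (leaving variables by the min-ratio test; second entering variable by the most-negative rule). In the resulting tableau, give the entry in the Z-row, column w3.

5/3

Ratio test on column a — row 1: 11/4 = 11/4; row 2: 24/1 = 24; row 3: 17/2 = 17/2. Minimum is 11/4 at row 1 (w1 leaves); pivot element 4.
Divide row 1 by 4; eliminate column a from the other rows.
Second iteration: most negative Z-row entry is -5 in column c, so c enters.
Ratio test on column c — row 1: (11/4)/(1/2) = 11/2; row 2: (85/4)/(9/2) = 85/18; row 3: (23/2)/3 = 23/6. Minimum is 23/6 at row 3 (w3 leaves); pivot element 3.
Divide row 3 by 3; eliminate column c from the other rows.
After both pivots, the entry at the Z-row, column w3 is 5/3.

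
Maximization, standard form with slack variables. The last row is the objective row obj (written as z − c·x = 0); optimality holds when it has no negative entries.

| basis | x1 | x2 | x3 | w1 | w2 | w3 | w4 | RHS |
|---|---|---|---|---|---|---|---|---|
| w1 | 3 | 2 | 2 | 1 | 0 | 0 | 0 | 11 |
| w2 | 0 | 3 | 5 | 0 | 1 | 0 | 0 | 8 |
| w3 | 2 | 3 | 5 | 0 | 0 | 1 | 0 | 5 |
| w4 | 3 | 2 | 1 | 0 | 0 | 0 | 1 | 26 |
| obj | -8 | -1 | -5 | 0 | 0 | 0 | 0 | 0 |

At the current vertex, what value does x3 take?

x3 is not in the basis, so in the current basic feasible solution x3 = 0.

0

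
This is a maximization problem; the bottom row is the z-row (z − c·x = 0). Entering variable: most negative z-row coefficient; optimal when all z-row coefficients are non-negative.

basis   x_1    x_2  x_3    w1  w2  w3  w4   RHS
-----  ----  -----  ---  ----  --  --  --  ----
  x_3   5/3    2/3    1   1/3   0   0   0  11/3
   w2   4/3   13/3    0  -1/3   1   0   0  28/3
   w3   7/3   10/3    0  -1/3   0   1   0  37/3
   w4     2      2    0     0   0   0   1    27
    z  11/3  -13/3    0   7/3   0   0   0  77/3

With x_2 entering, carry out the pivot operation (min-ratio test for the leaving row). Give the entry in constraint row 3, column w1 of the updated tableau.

-1/13

Ratio test on column x_2 — row 1: (11/3)/(2/3) = 11/2; row 2: (28/3)/(13/3) = 28/13; row 3: (37/3)/(10/3) = 37/10; row 4: 27/2 = 27/2. Minimum is 28/13 at row 2 (w2 leaves); pivot element 13/3.
Divide row 2 by 13/3; eliminate column x_2 from the other rows.
Row 3 update in column w1: -1/3 − (10/3)·(-1/13) = -1/13.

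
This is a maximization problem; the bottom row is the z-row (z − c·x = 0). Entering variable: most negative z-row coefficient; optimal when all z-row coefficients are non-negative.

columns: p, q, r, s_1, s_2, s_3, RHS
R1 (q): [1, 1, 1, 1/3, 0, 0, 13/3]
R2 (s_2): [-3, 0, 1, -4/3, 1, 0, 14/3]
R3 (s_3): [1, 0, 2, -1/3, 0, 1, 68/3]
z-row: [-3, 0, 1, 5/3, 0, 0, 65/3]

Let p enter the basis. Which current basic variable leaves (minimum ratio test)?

q

Column p entries and ratios — q: (13/3)/1 = 13/3; s_2: -3 ≤ 0, skip; s_3: (68/3)/1 = 68/3.
Smallest ratio is 13/3 in the row of q, so q leaves.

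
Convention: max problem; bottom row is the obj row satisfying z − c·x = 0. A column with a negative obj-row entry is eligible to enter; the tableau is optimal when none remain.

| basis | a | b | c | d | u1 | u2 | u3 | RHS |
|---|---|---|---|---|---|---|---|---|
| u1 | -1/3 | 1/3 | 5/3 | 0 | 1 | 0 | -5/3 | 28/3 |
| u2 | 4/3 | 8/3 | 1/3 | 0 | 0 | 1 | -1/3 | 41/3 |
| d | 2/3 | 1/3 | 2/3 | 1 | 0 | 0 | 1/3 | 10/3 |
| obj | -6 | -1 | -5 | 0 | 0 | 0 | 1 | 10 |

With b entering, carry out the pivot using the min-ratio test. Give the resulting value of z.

121/8

Ratio test on column b — row 1: (28/3)/(1/3) = 28; row 2: (41/3)/(8/3) = 41/8; row 3: (10/3)/(1/3) = 10. Minimum is 41/8 at row 2 (u2 leaves); pivot element 8/3.
Pivot on row 2; the obj-row RHS becomes 10 − (-1)·(41/8) = 121/8.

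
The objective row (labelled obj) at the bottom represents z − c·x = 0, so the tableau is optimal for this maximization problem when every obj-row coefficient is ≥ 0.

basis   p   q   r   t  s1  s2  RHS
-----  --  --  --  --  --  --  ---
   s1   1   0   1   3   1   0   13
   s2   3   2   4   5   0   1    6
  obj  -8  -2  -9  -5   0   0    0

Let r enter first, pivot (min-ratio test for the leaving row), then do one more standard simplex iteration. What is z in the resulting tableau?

16

Ratio test on column r — row 1: 13/1 = 13; row 2: 6/4 = 3/2. Minimum is 3/2 at row 2 (s2 leaves); pivot element 4.
Pivot on row 2; the obj-row RHS becomes 0 − (-9)·(3/2) = 27/2.
Next entering variable (most negative obj-row entry -5/4): p.
Ratio test on column p — row 1: (23/2)/(1/4) = 46; row 2: (3/2)/(3/4) = 2. Minimum is 2 at row 2 (r leaves); pivot element 3/4.
After the second pivot the obj-row RHS is 27/2 − (-5/4)·2 = 16.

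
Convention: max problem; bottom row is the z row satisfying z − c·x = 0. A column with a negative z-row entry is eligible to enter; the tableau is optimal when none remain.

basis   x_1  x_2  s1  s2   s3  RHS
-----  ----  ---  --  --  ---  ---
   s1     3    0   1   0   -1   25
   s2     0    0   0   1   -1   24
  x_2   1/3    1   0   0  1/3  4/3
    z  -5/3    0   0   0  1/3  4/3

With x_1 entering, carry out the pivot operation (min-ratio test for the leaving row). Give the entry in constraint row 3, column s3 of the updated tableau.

Ratio test on column x_1 — row 1: 25/3 = 25/3; row 2: entry 0 ≤ 0; row 3: (4/3)/(1/3) = 4. Minimum is 4 at row 3 (x_2 leaves); pivot element 1/3.
Divide row 3 by 1/3; eliminate column x_1 from the other rows.
In the new row 3, the s3 entry is the old entry divided by the pivot: (1/3)/(1/3) = 1.

1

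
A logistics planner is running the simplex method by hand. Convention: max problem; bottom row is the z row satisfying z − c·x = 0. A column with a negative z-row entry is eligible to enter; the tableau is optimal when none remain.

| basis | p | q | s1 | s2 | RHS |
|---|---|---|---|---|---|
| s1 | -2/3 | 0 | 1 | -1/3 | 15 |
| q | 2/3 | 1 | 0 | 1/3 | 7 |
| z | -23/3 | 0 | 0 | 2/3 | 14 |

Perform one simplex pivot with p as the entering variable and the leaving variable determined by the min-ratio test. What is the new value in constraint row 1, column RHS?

Ratio test on column p — row 1: entry -2/3 ≤ 0; row 2: 7/(2/3) = 21/2. Minimum is 21/2 at row 2 (q leaves); pivot element 2/3.
Divide row 2 by 2/3; eliminate column p from the other rows.
Row 1 update in column RHS: 15 − (-2/3)·(21/2) = 22.

22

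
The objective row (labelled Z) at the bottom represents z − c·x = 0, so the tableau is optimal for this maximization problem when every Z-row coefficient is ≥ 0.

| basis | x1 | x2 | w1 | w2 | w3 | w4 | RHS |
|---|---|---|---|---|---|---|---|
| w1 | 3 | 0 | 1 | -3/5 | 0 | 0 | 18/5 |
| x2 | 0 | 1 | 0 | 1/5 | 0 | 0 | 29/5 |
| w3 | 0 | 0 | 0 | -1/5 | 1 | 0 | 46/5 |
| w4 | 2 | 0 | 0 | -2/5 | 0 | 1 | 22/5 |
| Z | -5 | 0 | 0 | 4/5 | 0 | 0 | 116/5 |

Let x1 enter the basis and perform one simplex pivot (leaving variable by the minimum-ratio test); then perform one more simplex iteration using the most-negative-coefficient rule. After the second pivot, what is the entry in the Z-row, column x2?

Ratio test on column x1 — row 1: (18/5)/3 = 6/5; row 2: entry 0 ≤ 0; row 3: entry 0 ≤ 0; row 4: (22/5)/2 = 11/5. Minimum is 6/5 at row 1 (w1 leaves); pivot element 3.
Divide row 1 by 3; eliminate column x1 from the other rows.
Second iteration: most negative Z-row entry is -1/5 in column w2, so w2 enters.
Ratio test on column w2 — row 1: entry -1/5 ≤ 0; row 2: (29/5)/(1/5) = 29; row 3: entry -1/5 ≤ 0; row 4: entry 0 ≤ 0. Minimum is 29 at row 2 (x2 leaves); pivot element 1/5.
Divide row 2 by 1/5; eliminate column w2 from the other rows.
After both pivots, the entry at the Z-row, column x2 is 1.

1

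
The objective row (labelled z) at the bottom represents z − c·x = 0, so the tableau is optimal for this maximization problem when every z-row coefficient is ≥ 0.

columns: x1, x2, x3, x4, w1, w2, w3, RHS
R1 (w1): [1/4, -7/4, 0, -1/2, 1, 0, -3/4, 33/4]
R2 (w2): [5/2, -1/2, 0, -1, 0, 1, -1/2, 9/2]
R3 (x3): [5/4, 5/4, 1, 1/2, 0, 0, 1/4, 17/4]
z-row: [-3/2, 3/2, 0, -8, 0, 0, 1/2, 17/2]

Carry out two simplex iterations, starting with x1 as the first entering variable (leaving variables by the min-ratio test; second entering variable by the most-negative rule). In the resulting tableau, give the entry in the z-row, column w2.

-37/10

Ratio test on column x1 — row 1: (33/4)/(1/4) = 33; row 2: (9/2)/(5/2) = 9/5; row 3: (17/4)/(5/4) = 17/5. Minimum is 9/5 at row 2 (w2 leaves); pivot element 5/2.
Divide row 2 by 5/2; eliminate column x1 from the other rows.
Second iteration: most negative z-row entry is -43/5 in column x4, so x4 enters.
Ratio test on column x4 — row 1: entry -2/5 ≤ 0; row 2: entry -2/5 ≤ 0; row 3: 2/1 = 2. Minimum is 2 at row 3 (x3 leaves); pivot element 1.
Divide row 3 by 1; eliminate column x4 from the other rows.
After both pivots, the entry at the z-row, column w2 is -37/10.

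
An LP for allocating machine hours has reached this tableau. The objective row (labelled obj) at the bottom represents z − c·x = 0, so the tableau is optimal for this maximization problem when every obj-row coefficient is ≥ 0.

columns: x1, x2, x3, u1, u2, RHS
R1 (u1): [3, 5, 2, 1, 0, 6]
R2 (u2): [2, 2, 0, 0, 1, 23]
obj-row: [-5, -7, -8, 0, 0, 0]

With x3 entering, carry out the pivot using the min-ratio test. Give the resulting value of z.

24

Ratio test on column x3 — row 1: 6/2 = 3; row 2: entry 0 ≤ 0. Minimum is 3 at row 1 (u1 leaves); pivot element 2.
Pivot on row 1; the obj-row RHS becomes 0 − (-8)·3 = 24.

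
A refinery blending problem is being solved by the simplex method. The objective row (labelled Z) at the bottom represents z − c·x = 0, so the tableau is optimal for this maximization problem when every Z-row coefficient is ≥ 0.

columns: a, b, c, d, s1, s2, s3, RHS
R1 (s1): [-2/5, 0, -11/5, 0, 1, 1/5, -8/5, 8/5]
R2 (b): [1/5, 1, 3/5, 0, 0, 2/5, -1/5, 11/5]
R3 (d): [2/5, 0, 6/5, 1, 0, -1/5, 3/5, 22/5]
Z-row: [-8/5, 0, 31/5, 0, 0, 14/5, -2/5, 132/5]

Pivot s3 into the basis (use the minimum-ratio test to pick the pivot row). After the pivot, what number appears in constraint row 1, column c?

Ratio test on column s3 — row 1: entry -8/5 ≤ 0; row 2: entry -1/5 ≤ 0; row 3: (22/5)/(3/5) = 22/3. Minimum is 22/3 at row 3 (d leaves); pivot element 3/5.
Divide row 3 by 3/5; eliminate column s3 from the other rows.
Row 1 update in column c: -11/5 − (-8/5)·2 = 1.

1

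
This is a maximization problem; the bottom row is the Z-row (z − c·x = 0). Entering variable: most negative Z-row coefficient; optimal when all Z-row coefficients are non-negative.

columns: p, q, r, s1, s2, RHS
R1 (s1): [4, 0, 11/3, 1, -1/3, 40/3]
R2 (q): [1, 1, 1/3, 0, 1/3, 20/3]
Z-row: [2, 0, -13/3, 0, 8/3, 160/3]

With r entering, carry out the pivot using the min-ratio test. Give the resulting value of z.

Ratio test on column r — row 1: (40/3)/(11/3) = 40/11; row 2: (20/3)/(1/3) = 20. Minimum is 40/11 at row 1 (s1 leaves); pivot element 11/3.
Pivot on row 1; the Z-row RHS becomes 160/3 − (-13/3)·(40/11) = 760/11.

760/11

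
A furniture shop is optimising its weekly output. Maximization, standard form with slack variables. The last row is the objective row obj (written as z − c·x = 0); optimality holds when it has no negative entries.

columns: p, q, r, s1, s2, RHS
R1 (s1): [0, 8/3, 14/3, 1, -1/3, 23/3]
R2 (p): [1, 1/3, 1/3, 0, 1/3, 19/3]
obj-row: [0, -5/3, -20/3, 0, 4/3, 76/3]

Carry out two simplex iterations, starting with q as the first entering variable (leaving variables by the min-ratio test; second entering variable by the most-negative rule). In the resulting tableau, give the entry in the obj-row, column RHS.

254/7

Ratio test on column q — row 1: (23/3)/(8/3) = 23/8; row 2: (19/3)/(1/3) = 19. Minimum is 23/8 at row 1 (s1 leaves); pivot element 8/3.
Divide row 1 by 8/3; eliminate column q from the other rows.
Second iteration: most negative obj-row entry is -15/4 in column r, so r enters.
Ratio test on column r — row 1: (23/8)/(7/4) = 23/14; row 2: entry -1/4 ≤ 0. Minimum is 23/14 at row 1 (q leaves); pivot element 7/4.
Divide row 1 by 7/4; eliminate column r from the other rows.
After both pivots, the entry at the obj-row, column RHS is 254/7.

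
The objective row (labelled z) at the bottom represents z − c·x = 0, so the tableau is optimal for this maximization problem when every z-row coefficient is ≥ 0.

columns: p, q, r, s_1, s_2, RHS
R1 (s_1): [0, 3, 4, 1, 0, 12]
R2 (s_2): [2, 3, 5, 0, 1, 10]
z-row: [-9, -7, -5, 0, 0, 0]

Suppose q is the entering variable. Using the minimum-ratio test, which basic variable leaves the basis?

s_2

Column q entries and ratios — s_1: 12/3 = 4; s_2: 10/3 = 10/3.
Smallest ratio is 10/3 in the row of s_2, so s_2 leaves.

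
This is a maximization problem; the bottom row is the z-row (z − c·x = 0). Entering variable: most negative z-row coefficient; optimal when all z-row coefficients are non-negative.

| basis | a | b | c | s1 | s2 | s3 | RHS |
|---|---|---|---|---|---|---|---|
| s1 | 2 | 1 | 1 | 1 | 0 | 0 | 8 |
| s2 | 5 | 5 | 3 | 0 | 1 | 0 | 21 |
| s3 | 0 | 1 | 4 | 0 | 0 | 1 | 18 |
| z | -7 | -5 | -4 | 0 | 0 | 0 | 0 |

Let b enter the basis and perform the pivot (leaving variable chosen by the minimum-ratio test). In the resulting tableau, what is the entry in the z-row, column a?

Ratio test on column b — row 1: 8/1 = 8; row 2: 21/5 = 21/5; row 3: 18/1 = 18. Minimum is 21/5 at row 2 (s2 leaves); pivot element 5.
Divide row 2 by 5; eliminate column b from the other rows.
z-row update in column a: -7 − (-5)·1 = -2.

-2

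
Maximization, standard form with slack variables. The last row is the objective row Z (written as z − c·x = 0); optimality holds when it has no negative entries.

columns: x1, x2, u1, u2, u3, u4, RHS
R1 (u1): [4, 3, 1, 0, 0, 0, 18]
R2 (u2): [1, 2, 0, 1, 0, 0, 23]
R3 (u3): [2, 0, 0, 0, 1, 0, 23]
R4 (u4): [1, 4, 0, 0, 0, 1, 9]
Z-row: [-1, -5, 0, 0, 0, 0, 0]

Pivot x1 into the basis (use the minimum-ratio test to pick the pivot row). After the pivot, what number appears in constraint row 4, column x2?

13/4

Ratio test on column x1 — row 1: 18/4 = 9/2; row 2: 23/1 = 23; row 3: 23/2 = 23/2; row 4: 9/1 = 9. Minimum is 9/2 at row 1 (u1 leaves); pivot element 4.
Divide row 1 by 4; eliminate column x1 from the other rows.
Row 4 update in column x2: 4 − 1·(3/4) = 13/4.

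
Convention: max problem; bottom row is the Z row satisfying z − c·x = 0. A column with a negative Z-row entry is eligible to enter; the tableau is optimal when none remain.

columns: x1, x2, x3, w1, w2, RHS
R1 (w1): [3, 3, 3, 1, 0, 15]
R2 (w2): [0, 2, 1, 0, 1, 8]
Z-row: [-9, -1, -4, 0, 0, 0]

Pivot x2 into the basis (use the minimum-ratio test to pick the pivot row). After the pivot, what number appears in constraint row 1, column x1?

Ratio test on column x2 — row 1: 15/3 = 5; row 2: 8/2 = 4. Minimum is 4 at row 2 (w2 leaves); pivot element 2.
Divide row 2 by 2; eliminate column x2 from the other rows.
Row 1 update in column x1: 3 − 3·0 = 3.

3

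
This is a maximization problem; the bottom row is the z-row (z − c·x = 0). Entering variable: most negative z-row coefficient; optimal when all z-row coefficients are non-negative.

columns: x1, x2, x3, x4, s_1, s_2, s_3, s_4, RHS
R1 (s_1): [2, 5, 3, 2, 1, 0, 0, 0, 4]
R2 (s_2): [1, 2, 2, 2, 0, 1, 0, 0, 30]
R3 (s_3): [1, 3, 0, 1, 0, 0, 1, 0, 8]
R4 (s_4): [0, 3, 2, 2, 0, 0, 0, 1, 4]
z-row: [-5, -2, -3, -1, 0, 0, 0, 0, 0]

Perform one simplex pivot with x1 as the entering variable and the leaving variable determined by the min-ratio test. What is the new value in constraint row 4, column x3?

2

Ratio test on column x1 — row 1: 4/2 = 2; row 2: 30/1 = 30; row 3: 8/1 = 8; row 4: entry 0 ≤ 0. Minimum is 2 at row 1 (s_1 leaves); pivot element 2.
Divide row 1 by 2; eliminate column x1 from the other rows.
Row 4 update in column x3: 2 − 0·(3/2) = 2.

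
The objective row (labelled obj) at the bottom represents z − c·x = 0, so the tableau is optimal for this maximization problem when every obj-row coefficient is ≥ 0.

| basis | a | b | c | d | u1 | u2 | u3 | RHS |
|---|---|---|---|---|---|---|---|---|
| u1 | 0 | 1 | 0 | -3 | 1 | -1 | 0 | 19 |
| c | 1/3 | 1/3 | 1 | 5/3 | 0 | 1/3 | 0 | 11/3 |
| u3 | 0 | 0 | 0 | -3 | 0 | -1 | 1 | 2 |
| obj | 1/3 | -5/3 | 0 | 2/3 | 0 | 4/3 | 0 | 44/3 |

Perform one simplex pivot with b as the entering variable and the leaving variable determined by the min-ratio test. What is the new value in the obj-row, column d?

9

Ratio test on column b — row 1: 19/1 = 19; row 2: (11/3)/(1/3) = 11; row 3: entry 0 ≤ 0. Minimum is 11 at row 2 (c leaves); pivot element 1/3.
Divide row 2 by 1/3; eliminate column b from the other rows.
obj-row update in column d: 2/3 − (-5/3)·5 = 9.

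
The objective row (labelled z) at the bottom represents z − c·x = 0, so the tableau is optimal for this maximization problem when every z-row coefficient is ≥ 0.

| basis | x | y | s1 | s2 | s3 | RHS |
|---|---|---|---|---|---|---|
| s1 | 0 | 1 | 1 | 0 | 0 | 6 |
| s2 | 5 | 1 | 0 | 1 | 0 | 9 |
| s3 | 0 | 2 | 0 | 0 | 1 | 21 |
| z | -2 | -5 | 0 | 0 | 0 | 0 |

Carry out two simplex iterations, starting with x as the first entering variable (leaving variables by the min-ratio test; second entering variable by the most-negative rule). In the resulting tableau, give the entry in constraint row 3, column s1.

-2

Ratio test on column x — row 1: entry 0 ≤ 0; row 2: 9/5 = 9/5; row 3: entry 0 ≤ 0. Minimum is 9/5 at row 2 (s2 leaves); pivot element 5.
Divide row 2 by 5; eliminate column x from the other rows.
Second iteration: most negative z-row entry is -23/5 in column y, so y enters.
Ratio test on column y — row 1: 6/1 = 6; row 2: (9/5)/(1/5) = 9; row 3: 21/2 = 21/2. Minimum is 6 at row 1 (s1 leaves); pivot element 1.
Divide row 1 by 1; eliminate column y from the other rows.
After both pivots, the entry at constraint row 3, column s1 is -2.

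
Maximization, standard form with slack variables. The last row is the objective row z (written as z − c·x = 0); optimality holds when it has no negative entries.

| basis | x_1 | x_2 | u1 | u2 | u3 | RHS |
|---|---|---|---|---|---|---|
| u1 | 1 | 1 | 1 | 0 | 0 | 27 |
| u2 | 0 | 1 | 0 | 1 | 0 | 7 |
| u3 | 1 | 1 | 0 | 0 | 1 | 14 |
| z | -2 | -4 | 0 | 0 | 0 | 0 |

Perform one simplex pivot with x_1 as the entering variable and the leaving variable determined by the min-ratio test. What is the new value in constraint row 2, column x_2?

1

Ratio test on column x_1 — row 1: 27/1 = 27; row 2: entry 0 ≤ 0; row 3: 14/1 = 14. Minimum is 14 at row 3 (u3 leaves); pivot element 1.
Divide row 3 by 1; eliminate column x_1 from the other rows.
Row 2 update in column x_2: 1 − 0·1 = 1.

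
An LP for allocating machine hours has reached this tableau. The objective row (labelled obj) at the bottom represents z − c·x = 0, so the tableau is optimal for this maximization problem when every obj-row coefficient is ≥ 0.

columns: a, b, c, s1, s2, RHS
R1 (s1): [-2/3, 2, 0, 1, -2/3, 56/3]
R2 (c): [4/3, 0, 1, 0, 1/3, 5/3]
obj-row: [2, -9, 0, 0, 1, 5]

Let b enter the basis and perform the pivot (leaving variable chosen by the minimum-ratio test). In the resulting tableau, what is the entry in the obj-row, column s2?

Ratio test on column b — row 1: (56/3)/2 = 28/3; row 2: entry 0 ≤ 0. Minimum is 28/3 at row 1 (s1 leaves); pivot element 2.
Divide row 1 by 2; eliminate column b from the other rows.
obj-row update in column s2: 1 − (-9)·(-1/3) = -2.

-2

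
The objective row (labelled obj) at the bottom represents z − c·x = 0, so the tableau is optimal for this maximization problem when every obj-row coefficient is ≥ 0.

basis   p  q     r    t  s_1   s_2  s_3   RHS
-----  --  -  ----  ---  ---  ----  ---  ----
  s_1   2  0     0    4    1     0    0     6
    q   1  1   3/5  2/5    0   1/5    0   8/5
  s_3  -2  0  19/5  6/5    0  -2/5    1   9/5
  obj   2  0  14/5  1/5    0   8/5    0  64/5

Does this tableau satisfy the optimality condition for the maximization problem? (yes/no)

yes

Every obj-row coefficient is ≥ 0, so the tableau is optimal.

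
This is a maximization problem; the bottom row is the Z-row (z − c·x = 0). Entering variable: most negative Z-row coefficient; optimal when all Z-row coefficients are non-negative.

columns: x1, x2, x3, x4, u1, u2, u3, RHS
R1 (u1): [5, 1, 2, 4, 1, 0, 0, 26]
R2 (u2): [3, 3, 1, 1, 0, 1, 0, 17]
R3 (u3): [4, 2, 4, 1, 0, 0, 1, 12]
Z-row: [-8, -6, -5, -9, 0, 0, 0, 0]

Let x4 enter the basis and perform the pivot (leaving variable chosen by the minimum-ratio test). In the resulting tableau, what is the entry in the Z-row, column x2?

-15/4

Ratio test on column x4 — row 1: 26/4 = 13/2; row 2: 17/1 = 17; row 3: 12/1 = 12. Minimum is 13/2 at row 1 (u1 leaves); pivot element 4.
Divide row 1 by 4; eliminate column x4 from the other rows.
Z-row update in column x2: -6 − (-9)·(1/4) = -15/4.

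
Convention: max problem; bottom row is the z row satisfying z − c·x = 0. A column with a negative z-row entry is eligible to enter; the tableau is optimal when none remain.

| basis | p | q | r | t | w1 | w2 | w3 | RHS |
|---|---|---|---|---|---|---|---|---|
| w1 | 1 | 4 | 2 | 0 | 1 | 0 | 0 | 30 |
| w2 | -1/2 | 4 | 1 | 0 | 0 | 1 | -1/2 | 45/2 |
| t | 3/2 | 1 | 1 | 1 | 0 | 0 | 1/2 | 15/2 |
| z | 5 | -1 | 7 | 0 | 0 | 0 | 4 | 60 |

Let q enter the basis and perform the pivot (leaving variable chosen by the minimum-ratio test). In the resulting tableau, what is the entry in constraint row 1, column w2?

Ratio test on column q — row 1: 30/4 = 15/2; row 2: (45/2)/4 = 45/8; row 3: (15/2)/1 = 15/2. Minimum is 45/8 at row 2 (w2 leaves); pivot element 4.
Divide row 2 by 4; eliminate column q from the other rows.
Row 1 update in column w2: 0 − 4·(1/4) = -1.

-1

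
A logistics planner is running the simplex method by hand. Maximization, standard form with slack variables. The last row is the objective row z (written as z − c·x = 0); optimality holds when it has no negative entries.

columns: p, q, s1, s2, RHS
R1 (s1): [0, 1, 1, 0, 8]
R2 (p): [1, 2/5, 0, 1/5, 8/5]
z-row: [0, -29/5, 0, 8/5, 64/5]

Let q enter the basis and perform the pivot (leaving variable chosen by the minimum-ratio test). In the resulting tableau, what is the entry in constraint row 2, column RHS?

4

Ratio test on column q — row 1: 8/1 = 8; row 2: (8/5)/(2/5) = 4. Minimum is 4 at row 2 (p leaves); pivot element 2/5.
Divide row 2 by 2/5; eliminate column q from the other rows.
In the new row 2, the RHS entry is the old entry divided by the pivot: (8/5)/(2/5) = 4.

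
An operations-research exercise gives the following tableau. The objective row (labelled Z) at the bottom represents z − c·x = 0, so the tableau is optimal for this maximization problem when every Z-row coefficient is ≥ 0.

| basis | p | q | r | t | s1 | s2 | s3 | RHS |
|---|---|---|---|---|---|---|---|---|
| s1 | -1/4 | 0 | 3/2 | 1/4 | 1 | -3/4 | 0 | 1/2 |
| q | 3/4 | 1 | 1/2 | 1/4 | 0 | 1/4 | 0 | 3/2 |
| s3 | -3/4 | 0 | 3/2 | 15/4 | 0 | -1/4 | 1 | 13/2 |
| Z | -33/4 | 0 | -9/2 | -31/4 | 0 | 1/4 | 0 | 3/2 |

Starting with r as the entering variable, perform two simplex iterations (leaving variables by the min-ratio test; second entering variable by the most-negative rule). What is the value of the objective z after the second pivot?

Ratio test on column r — row 1: (1/2)/(3/2) = 1/3; row 2: (3/2)/(1/2) = 3; row 3: (13/2)/(3/2) = 13/3. Minimum is 1/3 at row 1 (s1 leaves); pivot element 3/2.
Pivot on row 1; the Z-row RHS becomes 3/2 − (-9/2)·(1/3) = 3.
Next entering variable (most negative Z-row entry -9): p.
Ratio test on column p — row 1: entry -1/6 ≤ 0; row 2: (4/3)/(5/6) = 8/5; row 3: entry -1/2 ≤ 0. Minimum is 8/5 at row 2 (q leaves); pivot element 5/6.
After the second pivot the Z-row RHS is 3 − (-9)·(8/5) = 87/5.

87/5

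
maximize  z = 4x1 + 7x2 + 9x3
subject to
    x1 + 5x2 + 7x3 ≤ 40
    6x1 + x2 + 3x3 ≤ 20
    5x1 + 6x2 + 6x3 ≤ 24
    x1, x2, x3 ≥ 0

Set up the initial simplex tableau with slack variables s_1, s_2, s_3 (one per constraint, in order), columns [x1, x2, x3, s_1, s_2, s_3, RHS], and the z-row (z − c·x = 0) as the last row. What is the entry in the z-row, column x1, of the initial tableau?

The z-row carries the negated objective coefficients: the x1 entry is -4.

-4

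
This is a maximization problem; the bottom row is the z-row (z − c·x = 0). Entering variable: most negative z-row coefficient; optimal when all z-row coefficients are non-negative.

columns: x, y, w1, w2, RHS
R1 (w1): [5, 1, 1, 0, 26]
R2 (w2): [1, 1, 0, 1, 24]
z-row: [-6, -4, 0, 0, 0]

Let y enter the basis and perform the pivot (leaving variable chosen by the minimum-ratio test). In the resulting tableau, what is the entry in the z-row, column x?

Ratio test on column y — row 1: 26/1 = 26; row 2: 24/1 = 24. Minimum is 24 at row 2 (w2 leaves); pivot element 1.
Divide row 2 by 1; eliminate column y from the other rows.
z-row update in column x: -6 − (-4)·1 = -2.

-2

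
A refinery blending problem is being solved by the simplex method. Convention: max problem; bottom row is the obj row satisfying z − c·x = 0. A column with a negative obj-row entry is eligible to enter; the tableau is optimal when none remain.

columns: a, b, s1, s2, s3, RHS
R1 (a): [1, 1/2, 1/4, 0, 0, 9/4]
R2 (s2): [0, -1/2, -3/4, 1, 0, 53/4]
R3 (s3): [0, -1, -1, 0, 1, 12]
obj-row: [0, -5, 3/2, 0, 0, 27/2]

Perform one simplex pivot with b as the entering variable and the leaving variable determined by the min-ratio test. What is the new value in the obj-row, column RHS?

Ratio test on column b — row 1: (9/4)/(1/2) = 9/2; row 2: entry -1/2 ≤ 0; row 3: entry -1 ≤ 0. Minimum is 9/2 at row 1 (a leaves); pivot element 1/2.
Divide row 1 by 1/2; eliminate column b from the other rows.
obj-row update in column RHS: 27/2 − (-5)·(9/2) = 36.

36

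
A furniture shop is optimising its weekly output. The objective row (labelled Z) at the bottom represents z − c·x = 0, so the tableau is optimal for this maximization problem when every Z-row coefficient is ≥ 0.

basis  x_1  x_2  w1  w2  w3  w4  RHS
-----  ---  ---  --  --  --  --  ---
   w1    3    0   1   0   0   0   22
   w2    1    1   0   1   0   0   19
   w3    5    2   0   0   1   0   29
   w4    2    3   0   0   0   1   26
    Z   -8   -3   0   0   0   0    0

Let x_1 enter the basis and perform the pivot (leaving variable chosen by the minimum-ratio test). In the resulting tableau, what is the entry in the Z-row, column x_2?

1/5

Ratio test on column x_1 — row 1: 22/3 = 22/3; row 2: 19/1 = 19; row 3: 29/5 = 29/5; row 4: 26/2 = 13. Minimum is 29/5 at row 3 (w3 leaves); pivot element 5.
Divide row 3 by 5; eliminate column x_1 from the other rows.
Z-row update in column x_2: -3 − (-8)·(2/5) = 1/5.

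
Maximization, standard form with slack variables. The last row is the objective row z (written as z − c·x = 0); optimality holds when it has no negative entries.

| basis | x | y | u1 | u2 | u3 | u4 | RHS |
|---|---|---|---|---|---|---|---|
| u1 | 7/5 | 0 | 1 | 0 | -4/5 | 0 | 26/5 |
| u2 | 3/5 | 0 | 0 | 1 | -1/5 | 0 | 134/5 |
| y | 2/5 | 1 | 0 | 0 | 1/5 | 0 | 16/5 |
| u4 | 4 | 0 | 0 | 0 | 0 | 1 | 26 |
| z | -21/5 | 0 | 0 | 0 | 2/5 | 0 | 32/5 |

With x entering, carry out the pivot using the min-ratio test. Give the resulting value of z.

Ratio test on column x — row 1: (26/5)/(7/5) = 26/7; row 2: (134/5)/(3/5) = 134/3; row 3: (16/5)/(2/5) = 8; row 4: 26/4 = 13/2. Minimum is 26/7 at row 1 (u1 leaves); pivot element 7/5.
Pivot on row 1; the z-row RHS becomes 32/5 − (-21/5)·(26/7) = 22.

22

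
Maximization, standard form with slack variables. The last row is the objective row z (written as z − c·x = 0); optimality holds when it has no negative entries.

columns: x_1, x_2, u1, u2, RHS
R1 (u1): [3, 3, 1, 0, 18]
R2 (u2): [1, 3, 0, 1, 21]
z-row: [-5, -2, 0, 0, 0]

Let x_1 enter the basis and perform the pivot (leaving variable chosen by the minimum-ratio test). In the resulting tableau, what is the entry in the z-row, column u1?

Ratio test on column x_1 — row 1: 18/3 = 6; row 2: 21/1 = 21. Minimum is 6 at row 1 (u1 leaves); pivot element 3.
Divide row 1 by 3; eliminate column x_1 from the other rows.
z-row update in column u1: 0 − (-5)·(1/3) = 5/3.

5/3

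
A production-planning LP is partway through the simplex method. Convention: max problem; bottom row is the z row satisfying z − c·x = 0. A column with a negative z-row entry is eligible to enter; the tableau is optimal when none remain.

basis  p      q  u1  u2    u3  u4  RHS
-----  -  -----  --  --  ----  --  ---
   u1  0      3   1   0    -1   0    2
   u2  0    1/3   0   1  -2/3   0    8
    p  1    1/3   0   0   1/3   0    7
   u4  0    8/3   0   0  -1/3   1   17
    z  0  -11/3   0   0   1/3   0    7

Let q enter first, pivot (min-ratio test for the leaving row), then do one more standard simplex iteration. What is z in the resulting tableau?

Ratio test on column q — row 1: 2/3 = 2/3; row 2: 8/(1/3) = 24; row 3: 7/(1/3) = 21; row 4: 17/(8/3) = 51/8. Minimum is 2/3 at row 1 (u1 leaves); pivot element 3.
Pivot on row 1; the z-row RHS becomes 7 − (-11/3)·(2/3) = 85/9.
Next entering variable (most negative z-row entry -8/9): u3.
Ratio test on column u3 — row 1: entry -1/3 ≤ 0; row 2: entry -5/9 ≤ 0; row 3: (61/9)/(4/9) = 61/4; row 4: (137/9)/(5/9) = 137/5. Minimum is 61/4 at row 3 (p leaves); pivot element 4/9.
After the second pivot the z-row RHS is 85/9 − (-8/9)·(61/4) = 23.

23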